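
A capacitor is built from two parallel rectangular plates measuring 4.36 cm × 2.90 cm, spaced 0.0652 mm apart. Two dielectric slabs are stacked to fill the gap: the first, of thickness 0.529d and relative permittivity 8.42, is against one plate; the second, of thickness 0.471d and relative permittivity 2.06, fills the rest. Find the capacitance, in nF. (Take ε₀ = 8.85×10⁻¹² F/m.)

C ≈ 0.589 nF

A = 4.36 × 2.90 cm² = 1.26×10⁻³ m².
Stacked slabs ⇒ two capacitors in series, each with the full plate area.
C₁ = κ₁ε₀A/d₁ = 8.42 × 8.85×10⁻¹² × 1.26×10⁻³ / 3.45×10⁻⁵ = 2.73×10⁻⁹ F.
C₂ = κ₂ε₀A/d₂ = 2.06 × 8.85×10⁻¹² × 1.26×10⁻³ / 3.07×10⁻⁵ = 7.51×10⁻¹⁰ F.
C = (1/C₁ + 1/C₂)⁻¹ = 5.89×10⁻¹⁰ F.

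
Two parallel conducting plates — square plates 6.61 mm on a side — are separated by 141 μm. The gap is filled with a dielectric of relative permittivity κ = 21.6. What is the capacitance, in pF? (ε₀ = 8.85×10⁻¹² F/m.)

A = (6.61 mm)² = 4.37×10⁻⁵ m².
C = κε₀A/d = 21.6 × 8.85×10⁻¹² × 4.37×10⁻⁵ / 1.41×10⁻⁴ = 5.92×10⁻¹¹ F.

59.2 pF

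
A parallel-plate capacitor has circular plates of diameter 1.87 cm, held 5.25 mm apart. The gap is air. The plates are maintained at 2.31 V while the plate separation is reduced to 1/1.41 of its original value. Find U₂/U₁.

U₂/U₁ ≈ 1.41

Battery connected ⇒ V is held fixed.
C₂ = 1.41 C₁ and U = ½CV², so U₂/U₁ = C₂/C₁ = 1.41.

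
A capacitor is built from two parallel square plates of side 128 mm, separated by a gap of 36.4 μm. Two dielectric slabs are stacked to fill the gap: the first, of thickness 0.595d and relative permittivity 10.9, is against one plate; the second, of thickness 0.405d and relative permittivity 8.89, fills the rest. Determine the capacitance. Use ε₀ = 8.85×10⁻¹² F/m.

A = (128 mm)² = 1.64×10⁻² m².
Stacked slabs ⇒ two capacitors in series, each with the full plate area.
C₁ = κ₁ε₀A/d₁ = 10.9 × 8.85×10⁻¹² × 1.64×10⁻² / 2.17×10⁻⁵ = 7.30×10⁻⁸ F.
C₂ = κ₂ε₀A/d₂ = 8.89 × 8.85×10⁻¹² × 1.64×10⁻² / 1.47×10⁻⁵ = 8.74×10⁻⁸ F.
C = (1/C₁ + 1/C₂)⁻¹ = 3.98×10⁻⁸ F.

39.8 nF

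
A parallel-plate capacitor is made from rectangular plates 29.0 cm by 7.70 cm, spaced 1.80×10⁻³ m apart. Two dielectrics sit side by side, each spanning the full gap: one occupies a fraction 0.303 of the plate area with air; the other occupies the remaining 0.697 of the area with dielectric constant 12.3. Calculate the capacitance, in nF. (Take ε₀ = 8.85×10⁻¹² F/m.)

A = 29.0 × 7.70 cm² = 2.23×10⁻² m².
Side-by-side slabs ⇒ two capacitors in parallel, each spanning the full gap.
C₁ = κ₁ε₀A₁/d = 1.00 × 8.85×10⁻¹² × 6.77×10⁻³ / 1.80×10⁻³ = 3.33×10⁻¹¹ F.
C₂ = κ₂ε₀A₂/d = 12.3 × 8.85×10⁻¹² × 1.56×10⁻² / 1.80×10⁻³ = 9.41×10⁻¹⁰ F.
C = C₁ + C₂ = 9.74×10⁻¹⁰ F.

0.974 nF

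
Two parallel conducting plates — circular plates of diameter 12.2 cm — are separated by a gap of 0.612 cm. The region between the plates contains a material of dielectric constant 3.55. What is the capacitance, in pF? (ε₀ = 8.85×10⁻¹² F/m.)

60.0 pF

A = π(12.2/2 cm)² = 1.17×10⁻² m².
C = κε₀A/d = 3.55 × 8.85×10⁻¹² × 1.17×10⁻² / 6.12×10⁻³ = 6.00×10⁻¹¹ F.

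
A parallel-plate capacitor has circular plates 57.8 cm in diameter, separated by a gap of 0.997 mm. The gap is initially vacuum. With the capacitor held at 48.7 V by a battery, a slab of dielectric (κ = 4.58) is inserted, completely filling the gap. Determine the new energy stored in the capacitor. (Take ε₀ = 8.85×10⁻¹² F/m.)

12.6 μJ

A = π(57.8/2 cm)² = 0.262 m².
Initially C₁ = ε₀A/d = 8.85×10⁻¹² × 0.262 / 9.97×10⁻⁴ = 2.33×10⁻⁹ F.
U₁ = 2.76×10⁻⁶ J.
Battery connected ⇒ V is held fixed. C₂ = 4.58 C₁ and U = ½CV², so U₂/U₁ = C₂/C₁ = 4.58.
U₂ = 4.58 × 2.76×10⁻⁶ = 1.26×10⁻⁵ J.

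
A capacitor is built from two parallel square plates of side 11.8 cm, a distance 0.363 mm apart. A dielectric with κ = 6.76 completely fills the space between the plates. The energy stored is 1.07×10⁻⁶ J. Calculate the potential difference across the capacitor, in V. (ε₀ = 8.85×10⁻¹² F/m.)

30.5 V

A = (11.8 cm)² = 1.39×10⁻² m².
C = κε₀A/d = 6.76 × 8.85×10⁻¹² × 1.39×10⁻² / 3.63×10⁻⁴ = 2.29×10⁻⁹ F.
V = √(2U/C) = √(2 × 1.07×10⁻⁶ / 2.29×10⁻⁹) = 30.5 V.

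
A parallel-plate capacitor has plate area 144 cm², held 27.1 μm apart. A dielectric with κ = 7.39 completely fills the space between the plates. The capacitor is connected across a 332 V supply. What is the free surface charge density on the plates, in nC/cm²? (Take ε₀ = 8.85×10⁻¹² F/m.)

80.1 nC/cm²

A = 144 cm² = 1.44×10⁻² m².
C = κε₀A/d = 7.39 × 8.85×10⁻¹² × 1.44×10⁻² / 2.71×10⁻⁵ = 3.48×10⁻⁸ F.
σ = Q/A = CV/A = 3.48×10⁻⁸ × 332 / 1.44×10⁻² = 8.01×10⁻⁴ C/m².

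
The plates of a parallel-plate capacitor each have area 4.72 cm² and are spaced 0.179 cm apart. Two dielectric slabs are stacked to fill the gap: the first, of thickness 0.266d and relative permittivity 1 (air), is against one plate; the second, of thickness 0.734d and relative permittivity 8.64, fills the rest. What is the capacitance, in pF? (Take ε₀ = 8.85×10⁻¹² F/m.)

A = 4.72 cm² = 4.72×10⁻⁴ m².
Stacked slabs ⇒ two capacitors in series, each with the full plate area.
C₁ = κ₁ε₀A/d₁ = 1.00 × 8.85×10⁻¹² × 4.72×10⁻⁴ / 4.76×10⁻⁴ = 8.77×10⁻¹² F.
C₂ = κ₂ε₀A/d₂ = 8.64 × 8.85×10⁻¹² × 4.72×10⁻⁴ / 1.31×10⁻³ = 2.75×10⁻¹¹ F.
C = (1/C₁ + 1/C₂)⁻¹ = 6.65×10⁻¹² F.

6.65 pF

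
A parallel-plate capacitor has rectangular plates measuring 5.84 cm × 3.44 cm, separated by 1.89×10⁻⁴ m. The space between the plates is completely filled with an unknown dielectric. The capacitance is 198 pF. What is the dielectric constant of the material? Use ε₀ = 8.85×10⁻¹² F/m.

A = 5.84 × 3.44 cm² = 2.01×10⁻³ m².
κ = Cd/(ε₀A) = 1.98×10⁻¹⁰ × 1.89×10⁻⁴ / (8.85×10⁻¹² × 2.01×10⁻³) = 2.10.

κ ≈ 2.10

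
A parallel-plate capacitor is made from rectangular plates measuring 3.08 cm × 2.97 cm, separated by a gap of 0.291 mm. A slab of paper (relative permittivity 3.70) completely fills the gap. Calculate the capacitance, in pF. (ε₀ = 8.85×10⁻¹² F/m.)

103 pF

A = 3.08 × 2.97 cm² = 9.15×10⁻⁴ m².
C = κε₀A/d = 3.70 × 8.85×10⁻¹² × 9.15×10⁻⁴ / 2.91×10⁻⁴ = 1.03×10⁻¹⁰ F.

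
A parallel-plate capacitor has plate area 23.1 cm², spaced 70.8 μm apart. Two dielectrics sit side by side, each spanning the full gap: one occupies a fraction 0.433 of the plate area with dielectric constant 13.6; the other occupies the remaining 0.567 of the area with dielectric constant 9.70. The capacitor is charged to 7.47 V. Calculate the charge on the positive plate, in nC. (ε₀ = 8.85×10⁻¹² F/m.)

A = 23.1 cm² = 2.31×10⁻³ m².
Side-by-side slabs ⇒ two capacitors in parallel, each spanning the full gap.
C₁ = κ₁ε₀A₁/d = 13.6 × 8.85×10⁻¹² × 1.00×10⁻³ / 7.08×10⁻⁵ = 1.70×10⁻⁹ F.
C₂ = κ₂ε₀A₂/d = 9.70 × 8.85×10⁻¹² × 1.31×10⁻³ / 7.08×10⁻⁵ = 1.59×10⁻⁹ F.
C = C₁ + C₂ = 3.29×10⁻⁹ F.
Q = CV = 3.29×10⁻⁹ × 7.47 = 2.46×10⁻⁸ C.

24.6 nC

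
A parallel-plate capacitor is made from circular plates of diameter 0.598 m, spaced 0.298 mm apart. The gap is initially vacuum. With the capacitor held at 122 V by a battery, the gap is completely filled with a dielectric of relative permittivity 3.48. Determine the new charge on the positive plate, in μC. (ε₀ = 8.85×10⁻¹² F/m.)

A = π(0.598/2 m)² = 0.281 m².
Initially C₁ = ε₀A/d = 8.85×10⁻¹² × 0.281 / 2.98×10⁻⁴ = 8.34×10⁻⁹ F.
Q₁ = 1.02×10⁻⁶ C.
Battery connected ⇒ V is held fixed. C₂ = 3.48 C₁ and Q = CV, so Q₂/Q₁ = C₂/C₁ = 3.48.
Q₂ = 3.48 × 1.02×10⁻⁶ = 3.54×10⁻⁶ C.

Q ≈ 3.54 μC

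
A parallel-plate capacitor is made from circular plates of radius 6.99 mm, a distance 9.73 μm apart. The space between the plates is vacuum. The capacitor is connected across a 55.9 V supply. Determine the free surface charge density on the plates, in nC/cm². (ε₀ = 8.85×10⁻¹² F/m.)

σ ≈ 5.08 nC/cm²

A = π(6.99 mm)² = 1.53×10⁻⁴ m².
C = ε₀A/d = 8.85×10⁻¹² × 1.53×10⁻⁴ / 9.73×10⁻⁶ = 1.40×10⁻¹⁰ F.
σ = Q/A = CV/A = 1.40×10⁻¹⁰ × 55.9 / 1.53×10⁻⁴ = 5.08×10⁻⁵ C/m².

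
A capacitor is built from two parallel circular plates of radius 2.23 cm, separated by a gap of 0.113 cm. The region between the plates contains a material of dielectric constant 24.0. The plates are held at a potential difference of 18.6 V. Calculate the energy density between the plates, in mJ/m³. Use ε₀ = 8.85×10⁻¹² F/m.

E = V/d = 18.6 / 1.13×10⁻³ = 1.65×10⁴ V/m.
u = ½κε₀E² = ½ × 24.0 × 8.85×10⁻¹² × (1.65×10⁴)² = 2.88×10⁻² J/m³.

u ≈ 28.8 mJ/m³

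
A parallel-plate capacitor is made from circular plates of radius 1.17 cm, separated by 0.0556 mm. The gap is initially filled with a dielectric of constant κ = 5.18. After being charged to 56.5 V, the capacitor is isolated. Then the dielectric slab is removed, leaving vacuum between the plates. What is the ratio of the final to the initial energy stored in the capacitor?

Isolated ⇒ Q is held fixed.
C₂ = 0.193 C₁ and U = Q²/(2C), so U₂/U₁ = C₁/C₂ = 5.18.

U₂/U₁ ≈ 5.18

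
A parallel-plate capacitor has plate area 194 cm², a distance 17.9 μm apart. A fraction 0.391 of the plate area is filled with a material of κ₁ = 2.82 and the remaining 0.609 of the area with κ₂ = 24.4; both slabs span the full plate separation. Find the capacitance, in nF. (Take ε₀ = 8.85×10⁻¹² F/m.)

C ≈ 153 nF

A = 194 cm² = 1.94×10⁻² m².
Side-by-side slabs ⇒ two capacitors in parallel, each spanning the full gap.
C₁ = κ₁ε₀A₁/d = 2.82 × 8.85×10⁻¹² × 7.59×10⁻³ / 1.79×10⁻⁵ = 1.06×10⁻⁸ F.
C₂ = κ₂ε₀A₂/d = 24.4 × 8.85×10⁻¹² × 1.18×10⁻² / 1.79×10⁻⁵ = 1.43×10⁻⁷ F.
C = C₁ + C₂ = 1.53×10⁻⁷ F.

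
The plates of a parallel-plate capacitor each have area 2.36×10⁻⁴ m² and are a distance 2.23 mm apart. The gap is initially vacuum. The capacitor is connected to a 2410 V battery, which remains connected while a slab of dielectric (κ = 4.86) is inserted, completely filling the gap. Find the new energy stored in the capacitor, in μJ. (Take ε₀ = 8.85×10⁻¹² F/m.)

U ≈ 13.2 μJ

Initially C₁ = ε₀A/d = 8.85×10⁻¹² × 2.36×10⁻⁴ / 2.23×10⁻³ = 9.37×10⁻¹³ F.
U₁ = 2.72×10⁻⁶ J.
Battery connected ⇒ V is held fixed. C₂ = 4.86 C₁ and U = ½CV², so U₂/U₁ = C₂/C₁ = 4.86.
U₂ = 4.86 × 2.72×10⁻⁶ = 1.32×10⁻⁵ J.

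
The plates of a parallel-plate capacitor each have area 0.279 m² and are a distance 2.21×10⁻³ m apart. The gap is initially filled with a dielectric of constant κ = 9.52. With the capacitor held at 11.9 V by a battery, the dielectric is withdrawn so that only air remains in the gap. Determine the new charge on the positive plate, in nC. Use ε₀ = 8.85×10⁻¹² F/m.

Initially C₁ = κε₀A/d = 9.52 × 8.85×10⁻¹² × 0.279 / 2.21×10⁻³ = 1.06×10⁻⁸ F.
Q₁ = 1.27×10⁻⁷ C.
Battery connected ⇒ V is held fixed. C₂ = 0.105 C₁ and Q = CV, so Q₂/Q₁ = C₂/C₁ = 0.105.
Q₂ = 0.105 × 1.27×10⁻⁷ = 1.33×10⁻⁸ C.

Q ≈ 13.3 nC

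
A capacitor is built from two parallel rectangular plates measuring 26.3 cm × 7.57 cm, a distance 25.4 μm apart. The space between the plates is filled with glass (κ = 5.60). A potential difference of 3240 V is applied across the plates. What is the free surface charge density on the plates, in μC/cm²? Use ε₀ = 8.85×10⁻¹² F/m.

σ ≈ 0.632 μC/cm²

A = 26.3 × 7.57 cm² = 1.99×10⁻² m².
C = κε₀A/d = 5.60 × 8.85×10⁻¹² × 1.99×10⁻² / 2.54×10⁻⁵ = 3.88×10⁻⁸ F.
σ = Q/A = CV/A = 3.88×10⁻⁸ × 3240 / 1.99×10⁻² = 6.32×10⁻³ C/m².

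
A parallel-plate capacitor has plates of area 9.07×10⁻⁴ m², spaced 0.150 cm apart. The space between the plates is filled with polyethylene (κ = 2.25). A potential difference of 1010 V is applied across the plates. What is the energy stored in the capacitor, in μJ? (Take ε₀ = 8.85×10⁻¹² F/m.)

6.14 μJ

C = κε₀A/d = 2.25 × 8.85×10⁻¹² × 9.07×10⁻⁴ / 1.50×10⁻³ = 1.20×10⁻¹¹ F.
U = ½CV² = ½ × 1.20×10⁻¹¹ × (1010)² = 6.14×10⁻⁶ J.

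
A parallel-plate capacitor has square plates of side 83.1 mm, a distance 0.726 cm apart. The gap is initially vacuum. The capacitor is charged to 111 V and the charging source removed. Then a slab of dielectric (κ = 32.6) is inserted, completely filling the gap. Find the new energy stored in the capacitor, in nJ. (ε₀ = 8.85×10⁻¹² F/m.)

1.59 nJ

A = (83.1 mm)² = 6.91×10⁻³ m².
Initially C₁ = ε₀A/d = 8.85×10⁻¹² × 6.91×10⁻³ / 7.26×10⁻³ = 8.42×10⁻¹² F.
U₁ = 5.19×10⁻⁸ J.
Isolated ⇒ Q is held fixed. C₂ = 32.6 C₁ and U = Q²/(2C), so U₂/U₁ = C₁/C₂ = 0.0307.
U₂ = 0.0307 × 5.19×10⁻⁸ = 1.59×10⁻⁹ J.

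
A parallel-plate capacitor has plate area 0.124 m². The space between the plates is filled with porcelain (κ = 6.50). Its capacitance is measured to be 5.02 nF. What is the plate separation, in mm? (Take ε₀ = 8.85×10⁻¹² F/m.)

d = κε₀A/C = 6.50 × 8.85×10⁻¹² × 0.124 / 5.02×10⁻⁹ = 1.42×10⁻³ m.

1.42 mm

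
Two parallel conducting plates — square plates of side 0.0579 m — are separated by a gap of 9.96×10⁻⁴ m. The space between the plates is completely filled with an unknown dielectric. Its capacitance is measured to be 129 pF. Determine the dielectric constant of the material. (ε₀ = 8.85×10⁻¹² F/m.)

κ ≈ 4.33

A = (0.0579 m)² = 3.35×10⁻³ m².
κ = Cd/(ε₀A) = 1.29×10⁻¹⁰ × 9.96×10⁻⁴ / (8.85×10⁻¹² × 3.35×10⁻³) = 4.33.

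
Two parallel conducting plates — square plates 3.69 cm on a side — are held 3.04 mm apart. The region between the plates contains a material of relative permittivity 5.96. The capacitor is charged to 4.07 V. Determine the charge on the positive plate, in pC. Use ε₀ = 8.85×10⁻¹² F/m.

96.2 pC

A = (3.69 cm)² = 1.36×10⁻³ m².
C = κε₀A/d = 5.96 × 8.85×10⁻¹² × 1.36×10⁻³ / 3.04×10⁻³ = 2.36×10⁻¹¹ F.
Q = CV = 2.36×10⁻¹¹ × 4.07 = 9.62×10⁻¹¹ C.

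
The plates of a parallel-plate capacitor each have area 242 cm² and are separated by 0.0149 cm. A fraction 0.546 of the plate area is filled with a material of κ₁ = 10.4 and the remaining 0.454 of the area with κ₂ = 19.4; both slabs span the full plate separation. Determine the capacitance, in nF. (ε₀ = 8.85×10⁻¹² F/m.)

C ≈ 20.8 nF

A = 242 cm² = 2.42×10⁻² m².
Side-by-side slabs ⇒ two capacitors in parallel, each spanning the full gap.
C₁ = κ₁ε₀A₁/d = 10.4 × 8.85×10⁻¹² × 1.32×10⁻² / 1.49×10⁻⁴ = 8.16×10⁻⁹ F.
C₂ = κ₂ε₀A₂/d = 19.4 × 8.85×10⁻¹² × 1.10×10⁻² / 1.49×10⁻⁴ = 1.27×10⁻⁸ F.
C = C₁ + C₂ = 2.08×10⁻⁸ F.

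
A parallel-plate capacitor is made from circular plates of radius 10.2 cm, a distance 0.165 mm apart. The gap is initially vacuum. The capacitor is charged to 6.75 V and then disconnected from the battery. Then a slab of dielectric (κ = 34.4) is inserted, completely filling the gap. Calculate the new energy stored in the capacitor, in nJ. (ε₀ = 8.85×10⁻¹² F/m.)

A = π(10.2 cm)² = 3.27×10⁻² m².
Initially C₁ = ε₀A/d = 8.85×10⁻¹² × 3.27×10⁻² / 1.65×10⁻⁴ = 1.75×10⁻⁹ F.
U₁ = 3.99×10⁻⁸ J.
Isolated ⇒ Q is held fixed. C₂ = 34.4 C₁ and U = Q²/(2C), so U₂/U₁ = C₁/C₂ = 0.0291.
U₂ = 0.0291 × 3.99×10⁻⁸ = 1.16×10⁻⁹ J.

1.16 nJ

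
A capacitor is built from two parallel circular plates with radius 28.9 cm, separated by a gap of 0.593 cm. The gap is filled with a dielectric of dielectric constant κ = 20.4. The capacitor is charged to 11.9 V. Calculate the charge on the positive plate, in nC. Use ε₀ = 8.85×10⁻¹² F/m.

95.1 nC

A = π(28.9 cm)² = 0.262 m².
C = κε₀A/d = 20.4 × 8.85×10⁻¹² × 0.262 / 5.93×10⁻³ = 7.99×10⁻⁹ F.
Q = CV = 7.99×10⁻⁹ × 11.9 = 9.51×10⁻⁸ C.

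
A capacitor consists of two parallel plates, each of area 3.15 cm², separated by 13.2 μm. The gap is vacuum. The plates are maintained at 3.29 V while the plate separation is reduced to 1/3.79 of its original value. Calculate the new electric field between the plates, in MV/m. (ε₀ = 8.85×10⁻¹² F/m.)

A = 3.15 cm² = 3.15×10⁻⁴ m².
Initially C₁ = ε₀A/d = 8.85×10⁻¹² × 3.15×10⁻⁴ / 1.32×10⁻⁵ = 2.11×10⁻¹⁰ F.
E₁ = 2.49×10⁵ V/m.
Battery connected ⇒ V is held fixed. E = V/d, so E₂/E₁ = d₁/d₂ = 3.79.
E₂ = 3.79 × 2.49×10⁵ = 9.45×10⁵ V/m.

0.945 MV/m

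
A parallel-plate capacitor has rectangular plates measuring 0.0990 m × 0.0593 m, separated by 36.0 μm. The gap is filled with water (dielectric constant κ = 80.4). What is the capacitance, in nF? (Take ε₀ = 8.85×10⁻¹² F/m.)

116 nF

A = 0.0990 × 0.0593 m² = 5.87×10⁻³ m².
C = κε₀A/d = 80.4 × 8.85×10⁻¹² × 5.87×10⁻³ / 3.60×10⁻⁵ = 1.16×10⁻⁷ F.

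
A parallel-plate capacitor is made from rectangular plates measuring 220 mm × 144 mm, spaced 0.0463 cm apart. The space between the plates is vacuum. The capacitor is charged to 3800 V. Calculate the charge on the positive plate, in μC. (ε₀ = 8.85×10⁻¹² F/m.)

A = 220 × 144 mm² = 3.17×10⁻² m².
C = ε₀A/d = 8.85×10⁻¹² × 3.17×10⁻² / 4.63×10⁻⁴ = 6.06×10⁻¹⁰ F.
Q = CV = 6.06×10⁻¹⁰ × 3800 = 2.30×10⁻⁶ C.

Q ≈ 2.30 μC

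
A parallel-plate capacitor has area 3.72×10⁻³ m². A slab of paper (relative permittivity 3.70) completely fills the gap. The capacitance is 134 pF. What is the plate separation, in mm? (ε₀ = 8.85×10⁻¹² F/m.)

d = κε₀A/C = 3.70 × 8.85×10⁻¹² × 3.72×10⁻³ / 1.34×10⁻¹⁰ = 9.09×10⁻⁴ m.

0.909 mm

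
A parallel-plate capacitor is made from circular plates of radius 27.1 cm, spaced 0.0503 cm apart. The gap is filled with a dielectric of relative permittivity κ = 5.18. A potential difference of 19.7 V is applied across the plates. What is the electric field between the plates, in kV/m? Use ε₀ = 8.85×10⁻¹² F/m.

E = V/d = 19.7 / 5.03×10⁻⁴ = 3.92×10⁴ V/m.

39.2 kV/m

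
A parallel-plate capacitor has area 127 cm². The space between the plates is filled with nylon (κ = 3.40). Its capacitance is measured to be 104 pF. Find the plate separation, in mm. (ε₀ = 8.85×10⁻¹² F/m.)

A = 127 cm² = 1.27×10⁻² m².
d = κε₀A/C = 3.40 × 8.85×10⁻¹² × 1.27×10⁻² / 1.04×10⁻¹⁰ = 3.67×10⁻³ m.

d ≈ 3.67 mm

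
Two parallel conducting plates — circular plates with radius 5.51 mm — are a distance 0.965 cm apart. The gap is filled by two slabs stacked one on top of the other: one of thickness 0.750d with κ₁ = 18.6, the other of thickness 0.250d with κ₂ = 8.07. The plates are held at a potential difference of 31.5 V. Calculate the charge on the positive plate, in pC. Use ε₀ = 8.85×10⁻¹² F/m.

A = π(5.51 mm)² = 9.54×10⁻⁵ m².
Stacked slabs ⇒ two capacitors in series, each with the full plate area.
C₁ = κ₁ε₀A/d₁ = 18.6 × 8.85×10⁻¹² × 9.54×10⁻⁵ / 7.24×10⁻³ = 2.17×10⁻¹² F.
C₂ = κ₂ε₀A/d₂ = 8.07 × 8.85×10⁻¹² × 9.54×10⁻⁵ / 2.41×10⁻³ = 2.82×10⁻¹² F.
C = (1/C₁ + 1/C₂)⁻¹ = 1.23×10⁻¹² F.
Q = CV = 1.23×10⁻¹² × 31.5 = 3.86×10⁻¹¹ C.

Q ≈ 38.6 pC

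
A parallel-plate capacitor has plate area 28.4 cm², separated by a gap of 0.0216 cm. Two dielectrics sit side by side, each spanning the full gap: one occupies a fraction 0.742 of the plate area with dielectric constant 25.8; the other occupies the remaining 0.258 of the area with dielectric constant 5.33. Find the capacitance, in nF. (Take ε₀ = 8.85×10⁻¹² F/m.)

A = 28.4 cm² = 2.84×10⁻³ m².
Side-by-side slabs ⇒ two capacitors in parallel, each spanning the full gap.
C₁ = κ₁ε₀A₁/d = 25.8 × 8.85×10⁻¹² × 2.11×10⁻³ / 2.16×10⁻⁴ = 2.23×10⁻⁹ F.
C₂ = κ₂ε₀A₂/d = 5.33 × 8.85×10⁻¹² × 7.33×10⁻⁴ / 2.16×10⁻⁴ = 1.60×10⁻¹⁰ F.
C = C₁ + C₂ = 2.39×10⁻⁹ F.

2.39 nF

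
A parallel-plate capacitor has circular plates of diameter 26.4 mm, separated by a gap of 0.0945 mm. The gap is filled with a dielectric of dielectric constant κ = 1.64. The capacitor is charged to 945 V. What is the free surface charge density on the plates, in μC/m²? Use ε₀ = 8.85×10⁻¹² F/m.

A = π(26.4/2 mm)² = 5.47×10⁻⁴ m².
C = κε₀A/d = 1.64 × 8.85×10⁻¹² × 5.47×10⁻⁴ / 9.45×10⁻⁵ = 8.41×10⁻¹¹ F.
σ = Q/A = CV/A = 8.41×10⁻¹¹ × 945 / 5.47×10⁻⁴ = 1.45×10⁻⁴ C/m².

σ ≈ 145 μC/m²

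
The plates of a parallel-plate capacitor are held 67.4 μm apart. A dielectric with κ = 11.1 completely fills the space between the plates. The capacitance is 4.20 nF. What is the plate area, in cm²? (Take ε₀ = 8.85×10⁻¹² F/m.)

28.8 cm²

A = Cd/(κε₀) = 4.20×10⁻⁹ × 6.74×10⁻⁵ / (11.1 × 8.85×10⁻¹²) = 2.88×10⁻³ m².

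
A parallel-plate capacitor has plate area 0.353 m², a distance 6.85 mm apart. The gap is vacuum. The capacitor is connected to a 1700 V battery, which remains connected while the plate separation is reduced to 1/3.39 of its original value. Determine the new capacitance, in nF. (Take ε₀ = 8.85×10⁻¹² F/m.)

Initially C₁ = ε₀A/d = 8.85×10⁻¹² × 0.353 / 6.85×10⁻³ = 4.56×10⁻¹⁰ F.
C = ε₀A/d scales as 1/d, so C₂/C₁ = d₁/d₂ = 3.39.
C₂ = 3.39 × 4.56×10⁻¹⁰ = 1.55×10⁻⁹ F.

1.55 nF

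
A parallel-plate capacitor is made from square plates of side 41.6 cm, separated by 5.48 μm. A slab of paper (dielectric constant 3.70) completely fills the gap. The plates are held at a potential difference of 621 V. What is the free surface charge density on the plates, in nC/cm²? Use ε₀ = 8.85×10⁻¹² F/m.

371 nC/cm²

A = (41.6 cm)² = 0.173 m².
C = κε₀A/d = 3.70 × 8.85×10⁻¹² × 0.173 / 5.48×10⁻⁶ = 1.03×10⁻⁶ F.
σ = Q/A = CV/A = 1.03×10⁻⁶ × 621 / 0.173 = 3.71×10⁻³ C/m².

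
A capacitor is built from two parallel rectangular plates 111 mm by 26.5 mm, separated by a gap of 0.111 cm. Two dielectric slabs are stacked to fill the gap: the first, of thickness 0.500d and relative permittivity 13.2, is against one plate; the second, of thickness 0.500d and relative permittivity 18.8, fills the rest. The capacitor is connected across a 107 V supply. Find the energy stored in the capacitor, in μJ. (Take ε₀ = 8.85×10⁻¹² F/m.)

2.08 μJ

A = 111 × 26.5 mm² = 2.94×10⁻³ m².
Stacked slabs ⇒ two capacitors in series, each with the full plate area.
C₁ = κ₁ε₀A/d₁ = 13.2 × 8.85×10⁻¹² × 2.94×10⁻³ / 5.55×10⁻⁴ = 6.19×10⁻¹⁰ F.
C₂ = κ₂ε₀A/d₂ = 18.8 × 8.85×10⁻¹² × 2.94×10⁻³ / 5.55×10⁻⁴ = 8.82×10⁻¹⁰ F.
C = (1/C₁ + 1/C₂)⁻¹ = 3.64×10⁻¹⁰ F.
U = ½CV² = ½ × 3.64×10⁻¹⁰ × (107)² = 2.08×10⁻⁶ J.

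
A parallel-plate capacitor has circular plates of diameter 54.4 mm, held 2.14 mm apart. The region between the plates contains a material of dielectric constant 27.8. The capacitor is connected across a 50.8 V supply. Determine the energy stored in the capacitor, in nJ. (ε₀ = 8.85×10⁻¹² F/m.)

A = π(54.4/2 mm)² = 2.32×10⁻³ m².
C = κε₀A/d = 27.8 × 8.85×10⁻¹² × 2.32×10⁻³ / 2.14×10⁻³ = 2.67×10⁻¹⁰ F.
U = ½CV² = ½ × 2.67×10⁻¹⁰ × (50.8)² = 3.45×10⁻⁷ J.

345 nJ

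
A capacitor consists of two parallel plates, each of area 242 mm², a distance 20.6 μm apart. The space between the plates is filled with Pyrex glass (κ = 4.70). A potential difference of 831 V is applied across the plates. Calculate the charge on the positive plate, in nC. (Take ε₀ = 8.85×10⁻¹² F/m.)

Q ≈ 406 nC

A = 242 mm² = 2.42×10⁻⁴ m².
C = κε₀A/d = 4.70 × 8.85×10⁻¹² × 2.42×10⁻⁴ / 2.06×10⁻⁵ = 4.89×10⁻¹⁰ F.
Q = CV = 4.89×10⁻¹⁰ × 831 = 4.06×10⁻⁷ C.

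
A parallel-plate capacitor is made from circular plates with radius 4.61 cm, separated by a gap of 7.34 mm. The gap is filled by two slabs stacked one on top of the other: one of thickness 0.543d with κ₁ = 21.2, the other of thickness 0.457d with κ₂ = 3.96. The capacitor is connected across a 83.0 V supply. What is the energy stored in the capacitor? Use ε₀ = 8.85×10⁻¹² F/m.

A = π(4.61 cm)² = 6.68×10⁻³ m².
Stacked slabs ⇒ two capacitors in series, each with the full plate area.
C₁ = κ₁ε₀A/d₁ = 21.2 × 8.85×10⁻¹² × 6.68×10⁻³ / 3.99×10⁻³ = 3.14×10⁻¹⁰ F.
C₂ = κ₂ε₀A/d₂ = 3.96 × 8.85×10⁻¹² × 6.68×10⁻³ / 3.35×10⁻³ = 6.98×10⁻¹¹ F.
C = (1/C₁ + 1/C₂)⁻¹ = 5.71×10⁻¹¹ F.
U = ½CV² = ½ × 5.71×10⁻¹¹ × (83.0)² = 1.97×10⁻⁷ J.

U ≈ 197 nJ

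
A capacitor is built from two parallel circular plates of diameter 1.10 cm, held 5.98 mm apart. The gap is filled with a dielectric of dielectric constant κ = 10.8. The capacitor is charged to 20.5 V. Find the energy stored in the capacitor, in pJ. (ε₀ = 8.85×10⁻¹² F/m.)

U ≈ 319 pJ

A = π(1.10/2 cm)² = 9.50×10⁻⁵ m².
C = κε₀A/d = 10.8 × 8.85×10⁻¹² × 9.50×10⁻⁵ / 5.98×10⁻³ = 1.52×10⁻¹² F.
U = ½CV² = ½ × 1.52×10⁻¹² × (20.5)² = 3.19×10⁻¹⁰ J.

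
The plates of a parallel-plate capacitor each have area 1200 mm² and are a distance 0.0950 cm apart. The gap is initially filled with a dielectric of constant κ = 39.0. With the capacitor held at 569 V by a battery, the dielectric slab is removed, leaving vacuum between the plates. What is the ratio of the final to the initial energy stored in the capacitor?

0.0256

Battery connected ⇒ V is held fixed.
C₂ = 0.0256 C₁ and U = ½CV², so U₂/U₁ = C₂/C₁ = 0.0256.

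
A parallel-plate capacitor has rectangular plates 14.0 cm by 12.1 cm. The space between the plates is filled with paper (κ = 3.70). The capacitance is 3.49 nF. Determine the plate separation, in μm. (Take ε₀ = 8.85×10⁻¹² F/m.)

A = 14.0 × 12.1 cm² = 1.69×10⁻² m².
d = κε₀A/C = 3.70 × 8.85×10⁻¹² × 1.69×10⁻² / 3.49×10⁻⁹ = 1.59×10⁻⁴ m.

d ≈ 159 μm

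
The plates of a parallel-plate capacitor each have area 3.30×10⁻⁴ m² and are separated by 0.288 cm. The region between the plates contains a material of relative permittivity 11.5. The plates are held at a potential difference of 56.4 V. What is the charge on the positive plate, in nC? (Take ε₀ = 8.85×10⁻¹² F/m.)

C = κε₀A/d = 11.5 × 8.85×10⁻¹² × 3.30×10⁻⁴ / 2.88×10⁻³ = 1.17×10⁻¹¹ F.
Q = CV = 1.17×10⁻¹¹ × 56.4 = 6.58×10⁻¹⁰ C.

Q ≈ 0.658 nC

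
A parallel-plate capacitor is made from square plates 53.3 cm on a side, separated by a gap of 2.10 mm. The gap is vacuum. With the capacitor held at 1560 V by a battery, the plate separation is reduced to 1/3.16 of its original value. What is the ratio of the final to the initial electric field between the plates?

3.16

Battery connected ⇒ V is held fixed.
E = V/d, so E₂/E₁ = d₁/d₂ = 3.16.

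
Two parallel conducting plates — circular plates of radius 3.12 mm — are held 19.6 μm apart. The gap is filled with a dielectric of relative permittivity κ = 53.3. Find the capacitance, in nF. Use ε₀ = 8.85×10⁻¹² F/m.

0.736 nF

A = π(3.12 mm)² = 3.06×10⁻⁵ m².
C = κε₀A/d = 53.3 × 8.85×10⁻¹² × 3.06×10⁻⁵ / 1.96×10⁻⁵ = 7.36×10⁻¹⁰ F.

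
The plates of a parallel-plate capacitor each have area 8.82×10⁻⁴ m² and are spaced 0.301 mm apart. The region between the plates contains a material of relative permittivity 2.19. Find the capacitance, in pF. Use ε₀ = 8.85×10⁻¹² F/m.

C = κε₀A/d = 2.19 × 8.85×10⁻¹² × 8.82×10⁻⁴ / 3.01×10⁻⁴ = 5.68×10⁻¹¹ F.

C ≈ 56.8 pF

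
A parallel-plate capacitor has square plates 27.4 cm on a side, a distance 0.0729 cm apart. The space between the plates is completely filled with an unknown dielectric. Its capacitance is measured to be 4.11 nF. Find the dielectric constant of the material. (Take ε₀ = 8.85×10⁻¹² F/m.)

κ ≈ 4.51

A = (27.4 cm)² = 7.51×10⁻² m².
κ = Cd/(ε₀A) = 4.11×10⁻⁹ × 7.29×10⁻⁴ / (8.85×10⁻¹² × 7.51×10⁻²) = 4.51.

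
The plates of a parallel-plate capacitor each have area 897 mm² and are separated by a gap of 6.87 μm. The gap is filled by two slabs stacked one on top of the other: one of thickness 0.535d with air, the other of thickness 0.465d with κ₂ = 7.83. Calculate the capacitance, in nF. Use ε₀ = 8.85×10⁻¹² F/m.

C ≈ 1.94 nF

A = 897 mm² = 8.97×10⁻⁴ m².
Stacked slabs ⇒ two capacitors in series, each with the full plate area.
C₁ = κ₁ε₀A/d₁ = 1.00 × 8.85×10⁻¹² × 8.97×10⁻⁴ / 3.68×10⁻⁶ = 2.16×10⁻⁹ F.
C₂ = κ₂ε₀A/d₂ = 7.83 × 8.85×10⁻¹² × 8.97×10⁻⁴ / 3.19×10⁻⁶ = 1.95×10⁻⁸ F.
C = (1/C₁ + 1/C₂)⁻¹ = 1.94×10⁻⁹ F.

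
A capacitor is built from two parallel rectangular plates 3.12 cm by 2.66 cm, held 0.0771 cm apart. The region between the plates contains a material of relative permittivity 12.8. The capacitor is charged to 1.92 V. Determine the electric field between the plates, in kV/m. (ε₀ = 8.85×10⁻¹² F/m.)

E = V/d = 1.92 / 7.71×10⁻⁴ = 2.49×10³ V/m.

2.49 kV/m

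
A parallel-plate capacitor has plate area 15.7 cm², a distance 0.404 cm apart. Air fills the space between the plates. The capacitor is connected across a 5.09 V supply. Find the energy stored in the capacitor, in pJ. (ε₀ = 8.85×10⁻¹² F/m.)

A = 15.7 cm² = 1.57×10⁻³ m².
C = ε₀A/d = 8.85×10⁻¹² × 1.57×10⁻³ / 4.04×10⁻³ = 3.44×10⁻¹² F.
U = ½CV² = ½ × 3.44×10⁻¹² × (5.09)² = 4.46×10⁻¹¹ J.

U ≈ 44.6 pJ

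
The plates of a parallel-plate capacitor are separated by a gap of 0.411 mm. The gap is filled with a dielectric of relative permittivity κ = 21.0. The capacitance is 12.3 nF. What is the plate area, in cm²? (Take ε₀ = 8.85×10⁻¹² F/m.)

A = Cd/(κε₀) = 1.23×10⁻⁸ × 4.11×10⁻⁴ / (21.0 × 8.85×10⁻¹²) = 2.72×10⁻² m².

272 cm²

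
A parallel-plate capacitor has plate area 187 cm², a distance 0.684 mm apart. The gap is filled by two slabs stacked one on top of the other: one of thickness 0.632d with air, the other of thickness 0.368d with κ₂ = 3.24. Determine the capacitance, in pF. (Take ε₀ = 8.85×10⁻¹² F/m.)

A = 187 cm² = 1.87×10⁻² m².
Stacked slabs ⇒ two capacitors in series, each with the full plate area.
C₁ = κ₁ε₀A/d₁ = 1.00 × 8.85×10⁻¹² × 1.87×10⁻² / 4.32×10⁻⁴ = 3.83×10⁻¹⁰ F.
C₂ = κ₂ε₀A/d₂ = 3.24 × 8.85×10⁻¹² × 1.87×10⁻² / 2.52×10⁻⁴ = 2.13×10⁻⁹ F.
C = (1/C₁ + 1/C₂)⁻¹ = 3.25×10⁻¹⁰ F.

C ≈ 325 pF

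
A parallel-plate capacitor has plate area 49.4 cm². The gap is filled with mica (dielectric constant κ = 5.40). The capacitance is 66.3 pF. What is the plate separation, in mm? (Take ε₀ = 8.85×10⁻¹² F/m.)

A = 49.4 cm² = 4.94×10⁻³ m².
d = κε₀A/C = 5.40 × 8.85×10⁻¹² × 4.94×10⁻³ / 6.63×10⁻¹¹ = 3.56×10⁻³ m.

3.56 mm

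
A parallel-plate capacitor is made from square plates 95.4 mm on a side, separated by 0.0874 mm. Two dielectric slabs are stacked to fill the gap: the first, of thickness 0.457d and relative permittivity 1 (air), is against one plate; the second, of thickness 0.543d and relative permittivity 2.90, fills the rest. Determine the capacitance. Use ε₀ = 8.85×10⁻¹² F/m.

C ≈ 1.43 nF

A = (95.4 mm)² = 9.10×10⁻³ m².
Stacked slabs ⇒ two capacitors in series, each with the full plate area.
C₁ = κ₁ε₀A/d₁ = 1.00 × 8.85×10⁻¹² × 9.10×10⁻³ / 3.99×10⁻⁵ = 2.02×10⁻⁹ F.
C₂ = κ₂ε₀A/d₂ = 2.90 × 8.85×10⁻¹² × 9.10×10⁻³ / 4.75×10⁻⁵ = 4.92×10⁻⁹ F.
C = (1/C₁ + 1/C₂)⁻¹ = 1.43×10⁻⁹ F.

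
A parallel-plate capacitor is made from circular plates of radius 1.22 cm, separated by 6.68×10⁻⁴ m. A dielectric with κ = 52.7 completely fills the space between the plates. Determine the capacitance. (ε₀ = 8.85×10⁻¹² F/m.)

C ≈ 326 pF

A = π(1.22 cm)² = 4.68×10⁻⁴ m².
C = κε₀A/d = 52.7 × 8.85×10⁻¹² × 4.68×10⁻⁴ / 6.68×10⁻⁴ = 3.26×10⁻¹⁰ F.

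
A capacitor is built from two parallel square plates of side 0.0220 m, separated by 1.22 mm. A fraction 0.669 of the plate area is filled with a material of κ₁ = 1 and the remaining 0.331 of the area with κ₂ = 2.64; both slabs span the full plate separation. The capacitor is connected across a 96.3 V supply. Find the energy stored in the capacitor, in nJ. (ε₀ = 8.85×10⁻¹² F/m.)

25.1 nJ

A = (0.0220 m)² = 4.84×10⁻⁴ m².
Side-by-side slabs ⇒ two capacitors in parallel, each spanning the full gap.
C₁ = κ₁ε₀A₁/d = 1.00 × 8.85×10⁻¹² × 3.24×10⁻⁴ / 1.22×10⁻³ = 2.35×10⁻¹² F.
C₂ = κ₂ε₀A₂/d = 2.64 × 8.85×10⁻¹² × 1.60×10⁻⁴ / 1.22×10⁻³ = 3.07×10⁻¹² F.
C = C₁ + C₂ = 5.42×10⁻¹² F.
U = ½CV² = ½ × 5.42×10⁻¹² × (96.3)² = 2.51×10⁻⁸ J.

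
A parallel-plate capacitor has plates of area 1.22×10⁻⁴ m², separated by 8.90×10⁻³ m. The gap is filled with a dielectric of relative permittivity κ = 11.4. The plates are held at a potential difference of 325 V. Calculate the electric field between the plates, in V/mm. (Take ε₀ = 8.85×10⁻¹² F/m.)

E ≈ 36.5 V/mm

E = V/d = 325 / 8.90×10⁻³ = 3.65×10⁴ V/m.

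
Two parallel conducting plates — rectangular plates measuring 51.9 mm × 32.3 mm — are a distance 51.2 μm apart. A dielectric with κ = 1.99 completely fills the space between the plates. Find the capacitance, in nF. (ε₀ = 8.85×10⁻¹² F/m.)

0.577 nF

A = 51.9 × 32.3 mm² = 1.68×10⁻³ m².
C = κε₀A/d = 1.99 × 8.85×10⁻¹² × 1.68×10⁻³ / 5.12×10⁻⁵ = 5.77×10⁻¹⁰ F.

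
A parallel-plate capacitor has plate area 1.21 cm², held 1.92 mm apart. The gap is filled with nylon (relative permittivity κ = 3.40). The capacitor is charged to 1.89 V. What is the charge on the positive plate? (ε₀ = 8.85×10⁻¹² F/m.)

Q ≈ 3.58 pC

A = 1.21 cm² = 1.21×10⁻⁴ m².
C = κε₀A/d = 3.40 × 8.85×10⁻¹² × 1.21×10⁻⁴ / 1.92×10⁻³ = 1.90×10⁻¹² F.
Q = CV = 1.90×10⁻¹² × 1.89 = 3.58×10⁻¹² C.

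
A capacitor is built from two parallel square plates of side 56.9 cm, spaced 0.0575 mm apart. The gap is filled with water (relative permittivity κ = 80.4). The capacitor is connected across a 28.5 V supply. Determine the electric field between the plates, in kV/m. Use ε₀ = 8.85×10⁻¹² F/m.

496 kV/m

E = V/d = 28.5 / 5.75×10⁻⁵ = 4.96×10⁵ V/m.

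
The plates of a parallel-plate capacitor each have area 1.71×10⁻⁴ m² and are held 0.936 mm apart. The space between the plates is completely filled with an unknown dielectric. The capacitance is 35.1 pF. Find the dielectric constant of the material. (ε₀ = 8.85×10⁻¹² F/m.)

κ = Cd/(ε₀A) = 3.51×10⁻¹¹ × 9.36×10⁻⁴ / (8.85×10⁻¹² × 1.71×10⁻⁴) = 21.7.

κ ≈ 21.7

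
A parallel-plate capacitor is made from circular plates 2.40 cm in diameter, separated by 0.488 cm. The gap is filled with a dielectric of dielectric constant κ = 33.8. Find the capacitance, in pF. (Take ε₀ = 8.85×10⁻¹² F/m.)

A = π(2.40/2 cm)² = 4.52×10⁻⁴ m².
C = κε₀A/d = 33.8 × 8.85×10⁻¹² × 4.52×10⁻⁴ / 4.88×10⁻³ = 2.77×10⁻¹¹ F.

C ≈ 27.7 pF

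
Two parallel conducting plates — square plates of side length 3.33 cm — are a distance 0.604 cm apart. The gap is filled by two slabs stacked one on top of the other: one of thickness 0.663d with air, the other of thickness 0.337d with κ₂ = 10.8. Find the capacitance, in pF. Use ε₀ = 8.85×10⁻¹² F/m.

A = (3.33 cm)² = 1.11×10⁻³ m².
Stacked slabs ⇒ two capacitors in series, each with the full plate area.
C₁ = κ₁ε₀A/d₁ = 1.00 × 8.85×10⁻¹² × 1.11×10⁻³ / 4.00×10⁻³ = 2.45×10⁻¹² F.
C₂ = κ₂ε₀A/d₂ = 10.8 × 8.85×10⁻¹² × 1.11×10⁻³ / 2.04×10⁻³ = 5.21×10⁻¹¹ F.
C = (1/C₁ + 1/C₂)⁻¹ = 2.34×10⁻¹² F.

2.34 pF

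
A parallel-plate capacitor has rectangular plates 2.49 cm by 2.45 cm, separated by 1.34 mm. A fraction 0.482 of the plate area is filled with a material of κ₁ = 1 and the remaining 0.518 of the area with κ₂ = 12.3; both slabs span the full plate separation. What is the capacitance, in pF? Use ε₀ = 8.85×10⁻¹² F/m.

C ≈ 27.6 pF

A = 2.49 × 2.45 cm² = 6.10×10⁻⁴ m².
Side-by-side slabs ⇒ two capacitors in parallel, each spanning the full gap.
C₁ = κ₁ε₀A₁/d = 1.00 × 8.85×10⁻¹² × 2.94×10⁻⁴ / 1.34×10⁻³ = 1.94×10⁻¹² F.
C₂ = κ₂ε₀A₂/d = 12.3 × 8.85×10⁻¹² × 3.16×10⁻⁴ / 1.34×10⁻³ = 2.57×10⁻¹¹ F.
C = C₁ + C₂ = 2.76×10⁻¹¹ F.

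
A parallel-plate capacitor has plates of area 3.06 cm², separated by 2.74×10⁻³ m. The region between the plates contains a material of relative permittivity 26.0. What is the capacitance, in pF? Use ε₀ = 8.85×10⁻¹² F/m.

A = 3.06 cm² = 3.06×10⁻⁴ m².
C = κε₀A/d = 26.0 × 8.85×10⁻¹² × 3.06×10⁻⁴ / 2.74×10⁻³ = 2.57×10⁻¹¹ F.

C ≈ 25.7 pF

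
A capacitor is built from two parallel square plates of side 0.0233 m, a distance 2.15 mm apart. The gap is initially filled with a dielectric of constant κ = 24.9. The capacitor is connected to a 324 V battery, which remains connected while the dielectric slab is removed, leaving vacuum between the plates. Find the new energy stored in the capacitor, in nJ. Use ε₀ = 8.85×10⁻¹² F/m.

A = (0.0233 m)² = 5.43×10⁻⁴ m².
Initially C₁ = κε₀A/d = 24.9 × 8.85×10⁻¹² × 5.43×10⁻⁴ / 2.15×10⁻³ = 5.56×10⁻¹¹ F.
U₁ = 2.92×10⁻⁶ J.
Battery connected ⇒ V is held fixed. C₂ = 0.0402 C₁ and U = ½CV², so U₂/U₁ = C₂/C₁ = 0.0402.
U₂ = 0.0402 × 2.92×10⁻⁶ = 1.17×10⁻⁷ J.

U ≈ 117 nJ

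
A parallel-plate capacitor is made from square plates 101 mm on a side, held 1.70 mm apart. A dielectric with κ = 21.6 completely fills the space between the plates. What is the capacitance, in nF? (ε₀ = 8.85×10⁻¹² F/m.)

A = (101 mm)² = 1.02×10⁻² m².
C = κε₀A/d = 21.6 × 8.85×10⁻¹² × 1.02×10⁻² / 1.70×10⁻³ = 1.15×10⁻⁹ F.

C ≈ 1.15 nF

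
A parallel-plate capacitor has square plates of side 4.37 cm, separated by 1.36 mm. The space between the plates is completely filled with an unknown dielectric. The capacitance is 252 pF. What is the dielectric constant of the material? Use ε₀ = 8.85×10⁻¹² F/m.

20.3

A = (4.37 cm)² = 1.91×10⁻³ m².
κ = Cd/(ε₀A) = 2.52×10⁻¹⁰ × 1.36×10⁻³ / (8.85×10⁻¹² × 1.91×10⁻³) = 20.3.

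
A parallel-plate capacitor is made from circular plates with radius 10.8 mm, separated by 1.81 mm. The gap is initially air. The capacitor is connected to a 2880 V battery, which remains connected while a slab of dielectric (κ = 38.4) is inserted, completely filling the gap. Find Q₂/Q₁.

Q₂/Q₁ ≈ 38.4

Battery connected ⇒ V is held fixed.
C₂ = 38.4 C₁ and Q = CV, so Q₂/Q₁ = C₂/C₁ = 38.4.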